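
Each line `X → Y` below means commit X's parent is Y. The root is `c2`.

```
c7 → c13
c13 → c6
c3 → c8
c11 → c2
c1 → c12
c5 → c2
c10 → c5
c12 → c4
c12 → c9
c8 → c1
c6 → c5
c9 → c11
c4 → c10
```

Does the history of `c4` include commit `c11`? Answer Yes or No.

Ancestors of c4: {c10, c2, c4, c5}.
c11 is not in that set, so it is not an ancestor of c4.

No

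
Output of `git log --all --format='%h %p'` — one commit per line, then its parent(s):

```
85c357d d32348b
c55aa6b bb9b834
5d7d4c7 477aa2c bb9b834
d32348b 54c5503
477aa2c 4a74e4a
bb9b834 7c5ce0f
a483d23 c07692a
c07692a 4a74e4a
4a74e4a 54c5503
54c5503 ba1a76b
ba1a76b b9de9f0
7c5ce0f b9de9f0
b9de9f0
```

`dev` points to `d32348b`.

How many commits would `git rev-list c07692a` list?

5

Walking parent pointers from c07692a: reachable set = {4a74e4a, 54c5503, b9de9f0, ba1a76b, c07692a}.
That is 5 commits.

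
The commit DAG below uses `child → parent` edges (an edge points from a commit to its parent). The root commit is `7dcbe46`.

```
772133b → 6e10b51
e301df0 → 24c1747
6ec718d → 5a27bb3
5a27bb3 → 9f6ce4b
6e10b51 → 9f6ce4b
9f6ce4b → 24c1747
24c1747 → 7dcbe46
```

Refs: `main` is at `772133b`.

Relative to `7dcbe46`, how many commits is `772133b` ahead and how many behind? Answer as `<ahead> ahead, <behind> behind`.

4 ahead, 0 behind

Reachable from 772133b: {24c1747, 6e10b51, 772133b, 7dcbe46, 9f6ce4b}.
Reachable from 7dcbe46: {7dcbe46}.
Only in 772133b's history (ahead): {24c1747, 6e10b51, 772133b, 9f6ce4b} — 4.
Only in 7dcbe46's history (behind): {} — 0.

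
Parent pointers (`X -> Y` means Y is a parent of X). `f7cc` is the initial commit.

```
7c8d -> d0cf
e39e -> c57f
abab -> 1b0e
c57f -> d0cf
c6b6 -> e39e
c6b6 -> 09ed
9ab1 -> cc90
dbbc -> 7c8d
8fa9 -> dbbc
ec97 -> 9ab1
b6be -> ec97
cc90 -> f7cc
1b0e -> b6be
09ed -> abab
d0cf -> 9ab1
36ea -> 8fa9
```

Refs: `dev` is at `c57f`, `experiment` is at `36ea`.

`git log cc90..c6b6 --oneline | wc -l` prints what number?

10

Reachable from c6b6: {09ed, 1b0e, 9ab1, abab, b6be, c57f, c6b6, cc90, d0cf, e39e, ec97, f7cc}.
Reachable from cc90: {cc90, f7cc}.
In c6b6's history but not cc90's: {09ed, 1b0e, 9ab1, abab, b6be, c57f, c6b6, d0cf, e39e, ec97} — 10 commits.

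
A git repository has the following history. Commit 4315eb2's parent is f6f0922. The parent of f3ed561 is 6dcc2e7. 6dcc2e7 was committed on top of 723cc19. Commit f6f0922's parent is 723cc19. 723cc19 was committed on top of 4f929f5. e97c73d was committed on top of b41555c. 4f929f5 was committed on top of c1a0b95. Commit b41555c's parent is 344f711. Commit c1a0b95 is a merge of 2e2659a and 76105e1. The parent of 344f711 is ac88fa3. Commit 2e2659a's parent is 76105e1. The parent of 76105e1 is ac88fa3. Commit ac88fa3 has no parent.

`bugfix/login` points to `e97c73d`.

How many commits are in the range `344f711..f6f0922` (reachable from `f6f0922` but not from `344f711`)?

6

Reachable from f6f0922: {2e2659a, 4f929f5, 723cc19, 76105e1, ac88fa3, c1a0b95, f6f0922}.
Reachable from 344f711: {344f711, ac88fa3}.
In f6f0922's history but not 344f711's: {2e2659a, 4f929f5, 723cc19, 76105e1, c1a0b95, f6f0922} — 6 commits.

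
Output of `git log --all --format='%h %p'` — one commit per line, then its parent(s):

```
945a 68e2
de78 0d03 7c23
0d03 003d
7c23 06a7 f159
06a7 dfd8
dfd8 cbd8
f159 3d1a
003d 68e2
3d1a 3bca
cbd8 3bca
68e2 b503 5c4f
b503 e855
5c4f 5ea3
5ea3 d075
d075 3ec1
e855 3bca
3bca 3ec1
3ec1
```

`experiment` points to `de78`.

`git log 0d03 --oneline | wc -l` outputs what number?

10

Walking parent pointers from 0d03: reachable set = {003d, 0d03, 3bca, 3ec1, 5c4f, 5ea3, 68e2, b503, d075, e855}.
That is 10 commits.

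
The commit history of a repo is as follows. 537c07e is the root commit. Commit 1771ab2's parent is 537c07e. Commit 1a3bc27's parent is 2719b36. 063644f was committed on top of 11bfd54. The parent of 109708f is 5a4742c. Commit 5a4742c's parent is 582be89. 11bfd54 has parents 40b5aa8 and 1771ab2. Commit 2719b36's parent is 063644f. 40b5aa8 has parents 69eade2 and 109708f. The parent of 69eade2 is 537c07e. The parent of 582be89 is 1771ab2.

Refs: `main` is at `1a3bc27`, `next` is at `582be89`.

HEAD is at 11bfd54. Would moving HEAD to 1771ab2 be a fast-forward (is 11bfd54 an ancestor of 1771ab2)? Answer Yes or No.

A fast-forward from 11bfd54 to 1771ab2 is possible iff 11bfd54 is an ancestor of 1771ab2.
Ancestors of 1771ab2: {1771ab2, 537c07e}.
11bfd54 is not among them, so fast-forward is not possible.

No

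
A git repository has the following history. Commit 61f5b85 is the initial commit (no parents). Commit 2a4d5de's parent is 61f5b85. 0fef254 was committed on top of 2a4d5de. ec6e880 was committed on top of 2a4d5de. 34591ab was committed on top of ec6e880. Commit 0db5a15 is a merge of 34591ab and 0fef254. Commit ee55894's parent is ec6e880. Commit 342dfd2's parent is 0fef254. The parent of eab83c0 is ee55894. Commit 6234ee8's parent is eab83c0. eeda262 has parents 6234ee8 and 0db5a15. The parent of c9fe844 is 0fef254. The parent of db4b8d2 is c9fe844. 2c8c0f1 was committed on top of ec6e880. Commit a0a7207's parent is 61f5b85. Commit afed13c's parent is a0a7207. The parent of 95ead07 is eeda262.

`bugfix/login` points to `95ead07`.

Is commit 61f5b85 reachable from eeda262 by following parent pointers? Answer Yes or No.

Yes

Ancestors of eeda262 (commits reachable by following parents): {0db5a15, 0fef254, 2a4d5de, 34591ab, 61f5b85, 6234ee8, eab83c0, ec6e880, ee55894, eeda262}.
61f5b85 is in that set, so it is an ancestor of eeda262.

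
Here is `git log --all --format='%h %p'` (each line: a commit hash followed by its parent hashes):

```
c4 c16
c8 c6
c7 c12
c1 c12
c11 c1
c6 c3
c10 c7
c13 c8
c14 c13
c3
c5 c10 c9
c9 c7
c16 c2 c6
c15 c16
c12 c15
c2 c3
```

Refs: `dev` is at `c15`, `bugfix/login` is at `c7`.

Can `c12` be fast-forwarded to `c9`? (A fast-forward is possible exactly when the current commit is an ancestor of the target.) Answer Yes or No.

A fast-forward from c12 to c9 is possible iff c12 is an ancestor of c9.
Ancestors of c9: {c12, c15, c16, c2, c3, c6, c7, c9}.
c12 is among them, so fast-forward is possible.

Yes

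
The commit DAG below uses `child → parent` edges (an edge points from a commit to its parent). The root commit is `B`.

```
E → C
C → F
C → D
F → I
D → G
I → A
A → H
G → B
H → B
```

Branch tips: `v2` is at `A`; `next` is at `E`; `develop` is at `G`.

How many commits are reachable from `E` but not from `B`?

8

Reachable from E: {A, B, C, D, E, F, G, H, I}.
Reachable from B: {B}.
In E's history but not B's: {A, C, D, E, F, G, H, I} — 8 commits.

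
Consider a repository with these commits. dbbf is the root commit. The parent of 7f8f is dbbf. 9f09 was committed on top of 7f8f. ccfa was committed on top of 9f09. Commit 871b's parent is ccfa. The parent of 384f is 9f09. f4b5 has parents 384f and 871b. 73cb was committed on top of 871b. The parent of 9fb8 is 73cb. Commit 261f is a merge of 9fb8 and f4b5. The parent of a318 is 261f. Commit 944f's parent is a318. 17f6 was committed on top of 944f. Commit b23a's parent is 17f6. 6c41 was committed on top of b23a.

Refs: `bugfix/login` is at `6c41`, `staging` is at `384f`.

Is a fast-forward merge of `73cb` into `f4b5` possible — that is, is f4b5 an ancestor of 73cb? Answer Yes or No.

A fast-forward from f4b5 to 73cb is possible iff f4b5 is an ancestor of 73cb.
Ancestors of 73cb: {73cb, 7f8f, 871b, 9f09, ccfa, dbbf}.
f4b5 is not among them, so fast-forward is not possible.

No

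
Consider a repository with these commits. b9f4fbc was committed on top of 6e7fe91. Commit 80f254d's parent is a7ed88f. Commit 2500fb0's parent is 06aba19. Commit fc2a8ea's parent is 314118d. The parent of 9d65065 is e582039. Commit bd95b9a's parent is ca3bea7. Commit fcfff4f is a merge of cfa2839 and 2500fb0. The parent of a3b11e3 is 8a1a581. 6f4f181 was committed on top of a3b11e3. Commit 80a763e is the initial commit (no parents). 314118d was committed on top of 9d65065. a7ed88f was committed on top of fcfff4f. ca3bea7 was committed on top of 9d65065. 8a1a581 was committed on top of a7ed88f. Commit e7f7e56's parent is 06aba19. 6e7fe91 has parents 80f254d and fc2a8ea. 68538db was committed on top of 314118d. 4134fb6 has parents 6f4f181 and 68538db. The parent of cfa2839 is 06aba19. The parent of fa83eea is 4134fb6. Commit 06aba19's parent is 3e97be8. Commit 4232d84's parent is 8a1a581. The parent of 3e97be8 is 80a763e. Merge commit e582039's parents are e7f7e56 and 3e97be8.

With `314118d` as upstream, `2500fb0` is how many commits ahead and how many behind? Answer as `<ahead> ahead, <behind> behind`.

1 ahead, 4 behind

Reachable from 2500fb0: {06aba19, 2500fb0, 3e97be8, 80a763e}.
Reachable from 314118d: {06aba19, 314118d, 3e97be8, 80a763e, 9d65065, e582039, e7f7e56}.
Only in 2500fb0's history (ahead): {2500fb0} — 1.
Only in 314118d's history (behind): {314118d, 9d65065, e582039, e7f7e56} — 4.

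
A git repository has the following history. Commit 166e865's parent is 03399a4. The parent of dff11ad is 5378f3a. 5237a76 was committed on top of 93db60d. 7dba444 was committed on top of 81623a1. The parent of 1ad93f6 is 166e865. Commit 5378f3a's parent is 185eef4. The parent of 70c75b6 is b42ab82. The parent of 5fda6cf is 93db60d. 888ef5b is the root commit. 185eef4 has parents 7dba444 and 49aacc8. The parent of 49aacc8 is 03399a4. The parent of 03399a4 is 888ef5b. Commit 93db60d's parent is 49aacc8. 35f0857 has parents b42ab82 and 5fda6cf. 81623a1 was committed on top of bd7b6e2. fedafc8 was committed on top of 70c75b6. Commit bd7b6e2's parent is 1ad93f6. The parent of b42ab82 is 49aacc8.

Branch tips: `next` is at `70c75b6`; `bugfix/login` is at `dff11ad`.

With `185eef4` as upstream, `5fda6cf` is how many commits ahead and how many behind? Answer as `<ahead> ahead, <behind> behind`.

Reachable from 5fda6cf: {03399a4, 49aacc8, 5fda6cf, 888ef5b, 93db60d}.
Reachable from 185eef4: {03399a4, 166e865, 185eef4, 1ad93f6, 49aacc8, 7dba444, 81623a1, 888ef5b, bd7b6e2}.
Only in 5fda6cf's history (ahead): {5fda6cf, 93db60d} — 2.
Only in 185eef4's history (behind): {166e865, 185eef4, 1ad93f6, 7dba444, 81623a1, bd7b6e2} — 6.

2 ahead, 6 behind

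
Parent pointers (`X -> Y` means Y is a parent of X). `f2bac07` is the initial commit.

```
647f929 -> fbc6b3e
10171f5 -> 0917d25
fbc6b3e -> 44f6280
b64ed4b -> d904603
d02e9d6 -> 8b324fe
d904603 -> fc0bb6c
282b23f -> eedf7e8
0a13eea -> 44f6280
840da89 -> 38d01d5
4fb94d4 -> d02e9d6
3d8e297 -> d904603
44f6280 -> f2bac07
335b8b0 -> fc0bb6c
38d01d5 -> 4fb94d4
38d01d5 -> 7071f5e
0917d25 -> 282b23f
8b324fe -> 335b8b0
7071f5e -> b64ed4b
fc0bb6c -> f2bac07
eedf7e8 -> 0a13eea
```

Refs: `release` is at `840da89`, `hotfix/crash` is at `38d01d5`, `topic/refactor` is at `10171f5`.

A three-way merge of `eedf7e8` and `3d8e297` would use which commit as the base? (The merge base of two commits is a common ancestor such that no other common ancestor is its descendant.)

f2bac07

Ancestors of eedf7e8: {0a13eea, 44f6280, eedf7e8, f2bac07}.
Ancestors of 3d8e297: {3d8e297, d904603, f2bac07, fc0bb6c}.
Common ancestors: {f2bac07}.
The only common ancestor is f2bac07, so it is the merge base.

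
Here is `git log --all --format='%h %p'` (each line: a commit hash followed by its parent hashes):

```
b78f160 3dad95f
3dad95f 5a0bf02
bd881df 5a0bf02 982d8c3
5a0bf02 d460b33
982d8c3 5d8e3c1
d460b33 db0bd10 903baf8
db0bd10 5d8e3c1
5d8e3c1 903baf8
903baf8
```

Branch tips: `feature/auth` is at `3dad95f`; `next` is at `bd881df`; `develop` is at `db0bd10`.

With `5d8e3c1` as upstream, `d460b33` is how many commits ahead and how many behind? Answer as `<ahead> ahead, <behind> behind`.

Reachable from d460b33: {5d8e3c1, 903baf8, d460b33, db0bd10}.
Reachable from 5d8e3c1: {5d8e3c1, 903baf8}.
Only in d460b33's history (ahead): {d460b33, db0bd10} — 2.
Only in 5d8e3c1's history (behind): {} — 0.

2 ahead, 0 behind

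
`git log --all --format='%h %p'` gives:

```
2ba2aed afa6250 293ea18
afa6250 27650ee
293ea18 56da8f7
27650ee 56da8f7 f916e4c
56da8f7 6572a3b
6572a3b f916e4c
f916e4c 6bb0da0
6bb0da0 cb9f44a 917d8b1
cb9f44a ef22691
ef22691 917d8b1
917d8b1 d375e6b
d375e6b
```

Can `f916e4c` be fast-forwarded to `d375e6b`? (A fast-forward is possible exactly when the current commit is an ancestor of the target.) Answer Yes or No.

A fast-forward from f916e4c to d375e6b is possible iff f916e4c is an ancestor of d375e6b.
Ancestors of d375e6b: {d375e6b}.
f916e4c is not among them, so fast-forward is not possible.

No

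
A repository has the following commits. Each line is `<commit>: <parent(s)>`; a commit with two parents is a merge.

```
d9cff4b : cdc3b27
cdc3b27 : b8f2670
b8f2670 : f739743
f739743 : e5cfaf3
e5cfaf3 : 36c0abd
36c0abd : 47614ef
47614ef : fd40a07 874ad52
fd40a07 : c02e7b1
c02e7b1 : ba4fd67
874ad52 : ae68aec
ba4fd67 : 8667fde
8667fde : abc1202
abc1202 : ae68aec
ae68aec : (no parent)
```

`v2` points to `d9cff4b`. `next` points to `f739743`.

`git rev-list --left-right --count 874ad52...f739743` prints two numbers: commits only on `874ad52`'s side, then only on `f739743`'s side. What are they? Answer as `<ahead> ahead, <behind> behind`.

Reachable from 874ad52: {874ad52, ae68aec}.
Reachable from f739743: {36c0abd, 47614ef, 8667fde, 874ad52, abc1202, ae68aec, ba4fd67, c02e7b1, e5cfaf3, f739743, fd40a07}.
Only in 874ad52's history (ahead): {} — 0.
Only in f739743's history (behind): {36c0abd, 47614ef, 8667fde, abc1202, ba4fd67, c02e7b1, e5cfaf3, f739743, fd40a07} — 9.

0 ahead, 9 behind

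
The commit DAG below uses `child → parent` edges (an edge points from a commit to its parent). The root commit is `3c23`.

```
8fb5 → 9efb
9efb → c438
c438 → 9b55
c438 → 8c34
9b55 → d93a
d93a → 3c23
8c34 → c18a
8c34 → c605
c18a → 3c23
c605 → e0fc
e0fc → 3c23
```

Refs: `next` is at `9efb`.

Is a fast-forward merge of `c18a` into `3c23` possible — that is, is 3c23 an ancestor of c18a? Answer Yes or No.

A fast-forward from 3c23 to c18a is possible iff 3c23 is an ancestor of c18a.
Ancestors of c18a: {3c23, c18a}.
3c23 is among them, so fast-forward is possible.

Yes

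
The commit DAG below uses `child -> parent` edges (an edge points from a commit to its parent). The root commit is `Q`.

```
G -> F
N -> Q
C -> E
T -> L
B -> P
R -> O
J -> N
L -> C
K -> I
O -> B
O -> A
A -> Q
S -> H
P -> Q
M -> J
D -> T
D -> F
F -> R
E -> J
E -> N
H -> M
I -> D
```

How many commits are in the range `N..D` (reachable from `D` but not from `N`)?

12

Reachable from D: {A, B, C, D, E, F, J, L, N, O, P, Q, R, T}.
Reachable from N: {N, Q}.
In D's history but not N's: {A, B, C, D, E, F, J, L, O, P, R, T} — 12 commits.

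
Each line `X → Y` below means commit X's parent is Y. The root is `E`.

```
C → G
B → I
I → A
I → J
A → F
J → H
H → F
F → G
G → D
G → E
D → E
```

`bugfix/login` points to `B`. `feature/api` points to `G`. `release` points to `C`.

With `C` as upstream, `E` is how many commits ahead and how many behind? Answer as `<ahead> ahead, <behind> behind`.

0 ahead, 3 behind

Reachable from E: {E}.
Reachable from C: {C, D, E, G}.
Only in E's history (ahead): {} — 0.
Only in C's history (behind): {C, D, G} — 3.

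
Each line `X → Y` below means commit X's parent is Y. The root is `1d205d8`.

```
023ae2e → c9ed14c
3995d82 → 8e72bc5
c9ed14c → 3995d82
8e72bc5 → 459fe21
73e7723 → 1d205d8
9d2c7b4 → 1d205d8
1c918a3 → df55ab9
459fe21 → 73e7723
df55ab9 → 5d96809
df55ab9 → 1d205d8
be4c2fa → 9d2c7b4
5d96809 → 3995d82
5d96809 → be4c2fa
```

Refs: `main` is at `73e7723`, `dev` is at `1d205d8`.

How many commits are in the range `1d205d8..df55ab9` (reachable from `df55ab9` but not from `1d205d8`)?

Reachable from df55ab9: {1d205d8, 3995d82, 459fe21, 5d96809, 73e7723, 8e72bc5, 9d2c7b4, be4c2fa, df55ab9}.
Reachable from 1d205d8: {1d205d8}.
In df55ab9's history but not 1d205d8's: {3995d82, 459fe21, 5d96809, 73e7723, 8e72bc5, 9d2c7b4, be4c2fa, df55ab9} — 8 commits.

8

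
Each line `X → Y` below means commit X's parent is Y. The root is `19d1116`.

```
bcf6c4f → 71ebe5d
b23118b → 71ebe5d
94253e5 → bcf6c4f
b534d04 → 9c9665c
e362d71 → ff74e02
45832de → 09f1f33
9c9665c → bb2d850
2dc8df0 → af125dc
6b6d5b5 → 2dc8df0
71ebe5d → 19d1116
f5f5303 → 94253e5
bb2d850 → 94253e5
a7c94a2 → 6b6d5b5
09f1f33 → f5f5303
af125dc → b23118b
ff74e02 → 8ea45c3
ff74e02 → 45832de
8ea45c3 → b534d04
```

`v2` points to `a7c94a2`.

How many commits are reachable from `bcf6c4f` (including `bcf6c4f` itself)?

Walking parent pointers from bcf6c4f: reachable set = {19d1116, 71ebe5d, bcf6c4f}.
That is 3 commits.

3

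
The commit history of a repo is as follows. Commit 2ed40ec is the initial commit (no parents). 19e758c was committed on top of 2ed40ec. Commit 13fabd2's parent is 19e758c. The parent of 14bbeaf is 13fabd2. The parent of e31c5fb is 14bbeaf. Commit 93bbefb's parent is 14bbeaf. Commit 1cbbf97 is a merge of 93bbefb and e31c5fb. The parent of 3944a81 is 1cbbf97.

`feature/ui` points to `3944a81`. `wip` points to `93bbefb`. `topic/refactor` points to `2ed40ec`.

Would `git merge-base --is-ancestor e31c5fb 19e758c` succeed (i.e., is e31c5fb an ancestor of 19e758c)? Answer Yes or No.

Ancestors of 19e758c: {19e758c, 2ed40ec}.
e31c5fb is not in that set, so it is not an ancestor of 19e758c.

No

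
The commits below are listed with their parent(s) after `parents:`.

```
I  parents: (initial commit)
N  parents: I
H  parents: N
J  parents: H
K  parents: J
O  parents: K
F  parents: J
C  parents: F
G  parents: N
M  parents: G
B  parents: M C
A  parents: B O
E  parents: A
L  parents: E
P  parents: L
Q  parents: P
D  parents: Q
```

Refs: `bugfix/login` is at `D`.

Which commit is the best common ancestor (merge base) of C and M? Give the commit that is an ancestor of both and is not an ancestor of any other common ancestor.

Ancestors of C: {C, F, H, I, J, N}.
Ancestors of M: {G, I, M, N}.
Common ancestors: {I, N}.
Among these, N is not an ancestor of any other common ancestor — it is the merge base.

N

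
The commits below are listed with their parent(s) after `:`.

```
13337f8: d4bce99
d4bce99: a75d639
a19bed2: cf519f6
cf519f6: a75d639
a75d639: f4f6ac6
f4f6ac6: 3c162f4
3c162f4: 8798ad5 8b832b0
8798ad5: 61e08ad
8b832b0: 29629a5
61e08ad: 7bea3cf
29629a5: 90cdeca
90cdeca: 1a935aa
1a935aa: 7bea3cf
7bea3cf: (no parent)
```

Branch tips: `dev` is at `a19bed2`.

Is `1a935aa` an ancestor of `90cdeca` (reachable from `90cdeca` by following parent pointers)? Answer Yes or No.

Ancestors of 90cdeca (commits reachable by following parents): {1a935aa, 7bea3cf, 90cdeca}.
1a935aa is in that set, so it is an ancestor of 90cdeca.

Yes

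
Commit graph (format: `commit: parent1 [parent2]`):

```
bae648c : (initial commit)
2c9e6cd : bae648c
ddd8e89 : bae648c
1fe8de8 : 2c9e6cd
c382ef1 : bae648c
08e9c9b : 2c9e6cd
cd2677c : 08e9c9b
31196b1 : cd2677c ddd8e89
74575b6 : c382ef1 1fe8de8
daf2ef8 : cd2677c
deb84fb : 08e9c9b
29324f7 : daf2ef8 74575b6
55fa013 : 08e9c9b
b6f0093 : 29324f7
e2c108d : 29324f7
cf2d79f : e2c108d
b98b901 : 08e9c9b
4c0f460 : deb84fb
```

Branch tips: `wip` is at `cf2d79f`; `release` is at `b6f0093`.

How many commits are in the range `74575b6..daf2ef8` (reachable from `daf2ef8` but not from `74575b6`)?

3

Reachable from daf2ef8: {08e9c9b, 2c9e6cd, bae648c, cd2677c, daf2ef8}.
Reachable from 74575b6: {1fe8de8, 2c9e6cd, 74575b6, bae648c, c382ef1}.
In daf2ef8's history but not 74575b6's: {08e9c9b, cd2677c, daf2ef8} — 3 commits.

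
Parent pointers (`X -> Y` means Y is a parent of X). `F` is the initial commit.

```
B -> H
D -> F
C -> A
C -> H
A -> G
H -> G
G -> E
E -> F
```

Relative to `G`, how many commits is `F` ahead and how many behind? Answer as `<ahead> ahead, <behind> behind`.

0 ahead, 2 behind

Reachable from F: {F}.
Reachable from G: {E, F, G}.
Only in F's history (ahead): {} — 0.
Only in G's history (behind): {E, G} — 2.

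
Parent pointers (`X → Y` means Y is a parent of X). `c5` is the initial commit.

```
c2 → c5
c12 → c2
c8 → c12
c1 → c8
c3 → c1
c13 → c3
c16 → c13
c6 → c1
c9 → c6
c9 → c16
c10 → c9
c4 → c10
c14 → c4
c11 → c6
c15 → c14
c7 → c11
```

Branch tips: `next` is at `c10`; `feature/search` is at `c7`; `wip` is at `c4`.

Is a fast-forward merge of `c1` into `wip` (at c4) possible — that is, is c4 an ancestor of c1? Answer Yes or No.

A fast-forward from c4 to c1 is possible iff c4 is an ancestor of c1.
Ancestors of c1: {c1, c12, c2, c5, c8}.
c4 is not among them, so fast-forward is not possible.

No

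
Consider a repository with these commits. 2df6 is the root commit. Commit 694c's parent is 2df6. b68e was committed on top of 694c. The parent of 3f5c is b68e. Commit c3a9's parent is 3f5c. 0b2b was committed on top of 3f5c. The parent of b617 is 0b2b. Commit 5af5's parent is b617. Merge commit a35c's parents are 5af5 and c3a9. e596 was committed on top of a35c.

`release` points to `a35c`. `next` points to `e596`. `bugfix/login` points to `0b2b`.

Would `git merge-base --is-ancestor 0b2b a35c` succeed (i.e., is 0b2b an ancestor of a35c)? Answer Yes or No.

Yes

Ancestors of a35c (commits reachable by following parents): {0b2b, 2df6, 3f5c, 5af5, 694c, a35c, b617, b68e, c3a9}.
0b2b is in that set, so it is an ancestor of a35c.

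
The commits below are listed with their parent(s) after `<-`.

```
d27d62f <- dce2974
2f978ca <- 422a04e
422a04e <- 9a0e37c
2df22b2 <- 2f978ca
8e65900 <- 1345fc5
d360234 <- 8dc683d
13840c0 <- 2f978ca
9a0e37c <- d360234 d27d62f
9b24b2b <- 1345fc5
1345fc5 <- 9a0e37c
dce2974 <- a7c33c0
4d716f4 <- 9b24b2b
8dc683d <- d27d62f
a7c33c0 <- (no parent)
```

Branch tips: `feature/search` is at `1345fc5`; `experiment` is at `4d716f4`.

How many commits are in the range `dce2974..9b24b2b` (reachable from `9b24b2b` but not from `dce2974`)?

Reachable from 9b24b2b: {1345fc5, 8dc683d, 9a0e37c, 9b24b2b, a7c33c0, d27d62f, d360234, dce2974}.
Reachable from dce2974: {a7c33c0, dce2974}.
In 9b24b2b's history but not dce2974's: {1345fc5, 8dc683d, 9a0e37c, 9b24b2b, d27d62f, d360234} — 6 commits.

6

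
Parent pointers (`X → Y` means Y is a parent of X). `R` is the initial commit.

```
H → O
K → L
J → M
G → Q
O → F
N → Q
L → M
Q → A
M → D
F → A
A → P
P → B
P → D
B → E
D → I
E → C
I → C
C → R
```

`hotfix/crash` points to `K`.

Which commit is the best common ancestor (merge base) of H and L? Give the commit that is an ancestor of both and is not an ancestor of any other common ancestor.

D

Ancestors of H: {A, B, C, D, E, F, H, I, O, P, R}.
Ancestors of L: {C, D, I, L, M, R}.
Common ancestors: {C, D, I, R}.
Among these, D is not an ancestor of any other common ancestor — it is the merge base.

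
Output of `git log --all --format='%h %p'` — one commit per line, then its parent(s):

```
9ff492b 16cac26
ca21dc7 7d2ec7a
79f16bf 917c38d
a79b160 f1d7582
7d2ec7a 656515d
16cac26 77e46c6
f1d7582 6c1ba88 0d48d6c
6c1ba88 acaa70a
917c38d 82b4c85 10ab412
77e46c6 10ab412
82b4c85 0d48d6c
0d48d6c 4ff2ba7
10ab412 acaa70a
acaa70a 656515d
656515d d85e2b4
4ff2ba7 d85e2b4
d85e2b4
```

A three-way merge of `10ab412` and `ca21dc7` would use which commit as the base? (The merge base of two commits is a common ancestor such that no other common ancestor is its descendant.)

Ancestors of 10ab412: {10ab412, 656515d, acaa70a, d85e2b4}.
Ancestors of ca21dc7: {656515d, 7d2ec7a, ca21dc7, d85e2b4}.
Common ancestors: {656515d, d85e2b4}.
Among these, 656515d is not an ancestor of any other common ancestor — it is the merge base.

656515d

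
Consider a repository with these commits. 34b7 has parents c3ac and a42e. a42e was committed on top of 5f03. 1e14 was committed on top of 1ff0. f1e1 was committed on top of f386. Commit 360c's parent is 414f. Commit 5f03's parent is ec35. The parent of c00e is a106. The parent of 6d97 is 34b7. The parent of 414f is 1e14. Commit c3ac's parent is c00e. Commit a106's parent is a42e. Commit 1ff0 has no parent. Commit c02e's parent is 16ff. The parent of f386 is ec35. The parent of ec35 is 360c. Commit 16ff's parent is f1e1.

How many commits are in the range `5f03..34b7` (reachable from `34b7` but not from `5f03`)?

Reachable from 34b7: {1e14, 1ff0, 34b7, 360c, 414f, 5f03, a106, a42e, c00e, c3ac, ec35}.
Reachable from 5f03: {1e14, 1ff0, 360c, 414f, 5f03, ec35}.
In 34b7's history but not 5f03's: {34b7, a106, a42e, c00e, c3ac} — 5 commits.

5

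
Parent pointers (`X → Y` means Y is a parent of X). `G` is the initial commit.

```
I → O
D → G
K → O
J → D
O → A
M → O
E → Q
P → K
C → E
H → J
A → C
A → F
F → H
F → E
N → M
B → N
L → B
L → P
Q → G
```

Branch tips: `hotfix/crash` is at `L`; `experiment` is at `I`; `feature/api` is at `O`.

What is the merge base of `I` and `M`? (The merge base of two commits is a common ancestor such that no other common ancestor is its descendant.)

O

Ancestors of I: {A, C, D, E, F, G, H, I, J, O, Q}.
Ancestors of M: {A, C, D, E, F, G, H, J, M, O, Q}.
Common ancestors: {A, C, D, E, F, G, H, J, O, Q}.
Among these, O is not an ancestor of any other common ancestor — it is the merge base.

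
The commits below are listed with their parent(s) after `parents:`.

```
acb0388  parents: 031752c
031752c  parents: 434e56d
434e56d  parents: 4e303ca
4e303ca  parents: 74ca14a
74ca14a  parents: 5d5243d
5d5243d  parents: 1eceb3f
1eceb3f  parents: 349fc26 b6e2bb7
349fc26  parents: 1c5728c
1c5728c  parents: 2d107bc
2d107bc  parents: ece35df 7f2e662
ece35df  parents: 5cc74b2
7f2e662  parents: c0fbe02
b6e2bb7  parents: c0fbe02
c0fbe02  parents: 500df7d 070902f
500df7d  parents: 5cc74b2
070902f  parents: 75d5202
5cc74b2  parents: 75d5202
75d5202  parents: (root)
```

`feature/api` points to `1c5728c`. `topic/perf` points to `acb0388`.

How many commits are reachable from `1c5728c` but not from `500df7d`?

6

Reachable from 1c5728c: {070902f, 1c5728c, 2d107bc, 500df7d, 5cc74b2, 75d5202, 7f2e662, c0fbe02, ece35df}.
Reachable from 500df7d: {500df7d, 5cc74b2, 75d5202}.
In 1c5728c's history but not 500df7d's: {070902f, 1c5728c, 2d107bc, 7f2e662, c0fbe02, ece35df} — 6 commits.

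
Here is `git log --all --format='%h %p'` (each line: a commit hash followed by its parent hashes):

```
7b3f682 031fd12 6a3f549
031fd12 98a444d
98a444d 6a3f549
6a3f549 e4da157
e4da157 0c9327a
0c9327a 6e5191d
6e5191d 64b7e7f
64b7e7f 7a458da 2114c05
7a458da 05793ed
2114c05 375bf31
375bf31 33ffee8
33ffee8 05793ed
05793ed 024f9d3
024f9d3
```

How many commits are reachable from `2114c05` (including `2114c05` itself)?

Walking parent pointers from 2114c05: reachable set = {024f9d3, 05793ed, 2114c05, 33ffee8, 375bf31}.
That is 5 commits.

5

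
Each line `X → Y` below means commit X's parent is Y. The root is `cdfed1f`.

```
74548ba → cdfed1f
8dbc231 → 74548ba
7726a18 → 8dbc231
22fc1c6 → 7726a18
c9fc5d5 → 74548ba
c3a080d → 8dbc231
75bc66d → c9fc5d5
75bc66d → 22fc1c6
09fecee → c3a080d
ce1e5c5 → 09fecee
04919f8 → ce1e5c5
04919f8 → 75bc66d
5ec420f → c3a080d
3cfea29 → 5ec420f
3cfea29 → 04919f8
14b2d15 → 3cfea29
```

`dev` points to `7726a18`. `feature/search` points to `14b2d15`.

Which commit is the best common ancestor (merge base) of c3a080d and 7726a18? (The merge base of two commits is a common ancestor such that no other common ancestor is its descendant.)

8dbc231

Ancestors of c3a080d: {74548ba, 8dbc231, c3a080d, cdfed1f}.
Ancestors of 7726a18: {74548ba, 7726a18, 8dbc231, cdfed1f}.
Common ancestors: {74548ba, 8dbc231, cdfed1f}.
Among these, 8dbc231 is not an ancestor of any other common ancestor — it is the merge base.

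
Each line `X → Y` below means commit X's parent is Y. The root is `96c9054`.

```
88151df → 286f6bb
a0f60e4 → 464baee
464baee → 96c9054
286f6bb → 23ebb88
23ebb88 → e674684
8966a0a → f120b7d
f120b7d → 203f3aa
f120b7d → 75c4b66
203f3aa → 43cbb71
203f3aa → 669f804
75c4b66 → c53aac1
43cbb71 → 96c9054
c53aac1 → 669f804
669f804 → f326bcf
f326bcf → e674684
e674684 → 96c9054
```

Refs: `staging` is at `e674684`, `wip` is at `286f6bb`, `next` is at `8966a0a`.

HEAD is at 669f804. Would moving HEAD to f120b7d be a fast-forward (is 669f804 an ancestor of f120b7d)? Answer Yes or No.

A fast-forward from 669f804 to f120b7d is possible iff 669f804 is an ancestor of f120b7d.
Ancestors of f120b7d: {203f3aa, 43cbb71, 669f804, 75c4b66, 96c9054, c53aac1, e674684, f120b7d, f326bcf}.
669f804 is among them, so fast-forward is possible.

Yes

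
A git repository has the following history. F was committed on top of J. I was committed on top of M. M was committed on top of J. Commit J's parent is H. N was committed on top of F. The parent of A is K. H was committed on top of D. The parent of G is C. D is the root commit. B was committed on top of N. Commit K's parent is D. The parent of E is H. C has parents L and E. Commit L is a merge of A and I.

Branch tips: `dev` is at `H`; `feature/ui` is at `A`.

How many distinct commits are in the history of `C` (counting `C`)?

10

Walking parent pointers from C: reachable set = {A, C, D, E, H, I, J, K, L, M}.
That is 10 commits.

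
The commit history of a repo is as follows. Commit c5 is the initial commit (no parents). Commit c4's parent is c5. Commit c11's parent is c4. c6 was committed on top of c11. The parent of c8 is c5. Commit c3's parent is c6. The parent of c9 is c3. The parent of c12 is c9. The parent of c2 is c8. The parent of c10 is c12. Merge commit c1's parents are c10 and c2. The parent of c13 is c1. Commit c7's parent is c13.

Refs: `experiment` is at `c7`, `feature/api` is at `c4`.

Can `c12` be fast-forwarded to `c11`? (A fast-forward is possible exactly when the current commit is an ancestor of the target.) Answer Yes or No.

A fast-forward from c12 to c11 is possible iff c12 is an ancestor of c11.
Ancestors of c11: {c11, c4, c5}.
c12 is not among them, so fast-forward is not possible.

No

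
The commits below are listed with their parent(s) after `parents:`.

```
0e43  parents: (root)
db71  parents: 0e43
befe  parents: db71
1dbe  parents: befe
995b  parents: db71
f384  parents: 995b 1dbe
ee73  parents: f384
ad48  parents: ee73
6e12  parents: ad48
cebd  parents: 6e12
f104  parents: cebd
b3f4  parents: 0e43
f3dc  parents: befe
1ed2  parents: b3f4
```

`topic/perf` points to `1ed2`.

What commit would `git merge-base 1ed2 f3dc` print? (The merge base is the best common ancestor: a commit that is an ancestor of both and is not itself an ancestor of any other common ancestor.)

Ancestors of 1ed2: {0e43, 1ed2, b3f4}.
Ancestors of f3dc: {0e43, befe, db71, f3dc}.
Common ancestors: {0e43}.
The only common ancestor is 0e43, so it is the merge base.

0e43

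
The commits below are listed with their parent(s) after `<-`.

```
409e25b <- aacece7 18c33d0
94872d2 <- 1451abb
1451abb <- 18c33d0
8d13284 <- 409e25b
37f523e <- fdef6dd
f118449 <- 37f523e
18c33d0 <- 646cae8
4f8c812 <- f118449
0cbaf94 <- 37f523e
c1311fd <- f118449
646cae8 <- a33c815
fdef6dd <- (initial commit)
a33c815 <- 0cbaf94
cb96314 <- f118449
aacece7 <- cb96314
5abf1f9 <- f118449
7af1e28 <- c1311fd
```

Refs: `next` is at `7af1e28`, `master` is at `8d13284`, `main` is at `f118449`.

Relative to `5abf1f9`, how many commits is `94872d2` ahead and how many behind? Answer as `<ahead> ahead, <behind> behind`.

6 ahead, 2 behind

Reachable from 94872d2: {0cbaf94, 1451abb, 18c33d0, 37f523e, 646cae8, 94872d2, a33c815, fdef6dd}.
Reachable from 5abf1f9: {37f523e, 5abf1f9, f118449, fdef6dd}.
Only in 94872d2's history (ahead): {0cbaf94, 1451abb, 18c33d0, 646cae8, 94872d2, a33c815} — 6.
Only in 5abf1f9's history (behind): {5abf1f9, f118449} — 2.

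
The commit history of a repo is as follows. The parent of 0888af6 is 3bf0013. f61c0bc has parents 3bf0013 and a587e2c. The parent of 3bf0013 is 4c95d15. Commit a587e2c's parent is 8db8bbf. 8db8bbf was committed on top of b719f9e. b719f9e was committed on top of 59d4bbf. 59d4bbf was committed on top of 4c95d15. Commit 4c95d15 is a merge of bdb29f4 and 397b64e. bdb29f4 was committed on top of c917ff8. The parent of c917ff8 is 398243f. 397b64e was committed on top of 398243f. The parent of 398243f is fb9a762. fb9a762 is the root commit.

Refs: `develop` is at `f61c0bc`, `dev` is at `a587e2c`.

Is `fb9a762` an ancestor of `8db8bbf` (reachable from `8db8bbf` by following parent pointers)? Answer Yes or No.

Yes

Ancestors of 8db8bbf (commits reachable by following parents): {397b64e, 398243f, 4c95d15, 59d4bbf, 8db8bbf, b719f9e, bdb29f4, c917ff8, fb9a762}.
fb9a762 is in that set, so it is an ancestor of 8db8bbf.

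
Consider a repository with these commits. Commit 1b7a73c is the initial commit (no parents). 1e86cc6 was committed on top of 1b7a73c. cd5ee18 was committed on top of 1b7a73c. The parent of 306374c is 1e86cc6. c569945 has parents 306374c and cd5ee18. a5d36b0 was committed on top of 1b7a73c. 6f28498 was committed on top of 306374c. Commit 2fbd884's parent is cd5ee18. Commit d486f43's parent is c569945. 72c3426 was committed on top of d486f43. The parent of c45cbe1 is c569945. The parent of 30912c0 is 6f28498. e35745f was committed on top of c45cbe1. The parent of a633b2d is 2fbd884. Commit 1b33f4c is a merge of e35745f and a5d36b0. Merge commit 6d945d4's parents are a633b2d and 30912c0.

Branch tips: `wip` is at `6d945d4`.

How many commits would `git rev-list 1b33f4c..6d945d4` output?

5

Reachable from 6d945d4: {1b7a73c, 1e86cc6, 2fbd884, 306374c, 30912c0, 6d945d4, 6f28498, a633b2d, cd5ee18}.
Reachable from 1b33f4c: {1b33f4c, 1b7a73c, 1e86cc6, 306374c, a5d36b0, c45cbe1, c569945, cd5ee18, e35745f}.
In 6d945d4's history but not 1b33f4c's: {2fbd884, 30912c0, 6d945d4, 6f28498, a633b2d} — 5 commits.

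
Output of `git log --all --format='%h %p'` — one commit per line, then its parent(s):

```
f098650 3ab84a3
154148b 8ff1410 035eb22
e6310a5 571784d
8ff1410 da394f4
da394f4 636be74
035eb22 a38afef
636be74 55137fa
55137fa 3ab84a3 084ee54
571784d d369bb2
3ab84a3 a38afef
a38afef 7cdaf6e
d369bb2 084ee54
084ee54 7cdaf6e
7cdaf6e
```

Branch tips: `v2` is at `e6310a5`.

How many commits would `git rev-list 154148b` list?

10

Walking parent pointers from 154148b: reachable set = {035eb22, 084ee54, 154148b, 3ab84a3, 55137fa, 636be74, 7cdaf6e, 8ff1410, a38afef, da394f4}.
That is 10 commits.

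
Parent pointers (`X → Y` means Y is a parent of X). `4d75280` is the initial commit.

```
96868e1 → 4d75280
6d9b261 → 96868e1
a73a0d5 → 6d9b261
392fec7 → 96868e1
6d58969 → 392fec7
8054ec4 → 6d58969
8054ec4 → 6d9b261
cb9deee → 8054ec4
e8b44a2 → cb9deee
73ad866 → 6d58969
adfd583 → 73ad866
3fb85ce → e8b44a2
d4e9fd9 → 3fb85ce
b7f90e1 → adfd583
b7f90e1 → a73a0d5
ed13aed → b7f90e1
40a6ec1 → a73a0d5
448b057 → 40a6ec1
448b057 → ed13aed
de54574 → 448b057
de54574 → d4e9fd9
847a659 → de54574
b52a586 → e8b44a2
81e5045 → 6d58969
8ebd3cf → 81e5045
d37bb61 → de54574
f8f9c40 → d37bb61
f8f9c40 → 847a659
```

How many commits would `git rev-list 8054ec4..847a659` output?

Reachable from 847a659: {392fec7, 3fb85ce, 40a6ec1, 448b057, 4d75280, 6d58969, 6d9b261, 73ad866, 8054ec4, 847a659, 96868e1, a73a0d5, adfd583, b7f90e1, cb9deee, d4e9fd9, de54574, e8b44a2, ed13aed}.
Reachable from 8054ec4: {392fec7, 4d75280, 6d58969, 6d9b261, 8054ec4, 96868e1}.
In 847a659's history but not 8054ec4's: {3fb85ce, 40a6ec1, 448b057, 73ad866, 847a659, a73a0d5, adfd583, b7f90e1, cb9deee, d4e9fd9, de54574, e8b44a2, ed13aed} — 13 commits.

13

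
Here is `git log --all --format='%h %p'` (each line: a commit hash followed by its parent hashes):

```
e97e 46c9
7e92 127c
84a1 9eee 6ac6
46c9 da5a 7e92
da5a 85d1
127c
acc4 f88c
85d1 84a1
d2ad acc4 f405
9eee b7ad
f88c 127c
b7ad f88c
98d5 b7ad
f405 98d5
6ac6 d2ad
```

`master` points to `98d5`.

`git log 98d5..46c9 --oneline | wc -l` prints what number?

Reachable from 46c9: {127c, 46c9, 6ac6, 7e92, 84a1, 85d1, 98d5, 9eee, acc4, b7ad, d2ad, da5a, f405, f88c}.
Reachable from 98d5: {127c, 98d5, b7ad, f88c}.
In 46c9's history but not 98d5's: {46c9, 6ac6, 7e92, 84a1, 85d1, 9eee, acc4, d2ad, da5a, f405} — 10 commits.

10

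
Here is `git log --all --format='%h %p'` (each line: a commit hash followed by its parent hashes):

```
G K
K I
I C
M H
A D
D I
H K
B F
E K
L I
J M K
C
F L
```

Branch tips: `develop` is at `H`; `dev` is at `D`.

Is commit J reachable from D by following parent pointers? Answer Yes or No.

No

Ancestors of D: {C, D, I}.
J is not in that set, so it is not an ancestor of D.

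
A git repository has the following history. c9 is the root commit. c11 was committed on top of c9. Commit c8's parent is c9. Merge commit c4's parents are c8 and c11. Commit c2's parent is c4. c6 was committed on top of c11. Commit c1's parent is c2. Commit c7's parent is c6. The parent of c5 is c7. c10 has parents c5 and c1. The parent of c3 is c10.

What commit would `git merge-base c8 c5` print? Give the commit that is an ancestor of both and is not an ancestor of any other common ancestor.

Ancestors of c8: {c8, c9}.
Ancestors of c5: {c11, c5, c6, c7, c9}.
Common ancestors: {c9}.
The only common ancestor is c9, so it is the merge base.

c9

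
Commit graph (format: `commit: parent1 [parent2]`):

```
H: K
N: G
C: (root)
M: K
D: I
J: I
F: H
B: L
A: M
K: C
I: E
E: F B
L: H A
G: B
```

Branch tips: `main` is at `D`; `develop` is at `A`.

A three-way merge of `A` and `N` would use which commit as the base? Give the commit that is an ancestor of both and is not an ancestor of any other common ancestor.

A

Ancestors of A: {A, C, K, M}.
Ancestors of N: {A, B, C, G, H, K, L, M, N}.
Common ancestors: {A, C, K, M}.
Among these, A is not an ancestor of any other common ancestor — it is the merge base.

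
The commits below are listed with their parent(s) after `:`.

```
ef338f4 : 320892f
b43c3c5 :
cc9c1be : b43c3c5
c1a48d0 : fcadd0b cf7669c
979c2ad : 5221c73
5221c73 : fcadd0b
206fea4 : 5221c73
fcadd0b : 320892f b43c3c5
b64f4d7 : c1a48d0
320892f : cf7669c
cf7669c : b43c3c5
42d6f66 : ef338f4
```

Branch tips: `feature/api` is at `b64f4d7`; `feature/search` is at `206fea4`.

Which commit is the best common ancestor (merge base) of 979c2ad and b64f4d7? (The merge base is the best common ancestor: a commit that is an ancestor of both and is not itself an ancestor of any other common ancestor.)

fcadd0b

Ancestors of 979c2ad: {320892f, 5221c73, 979c2ad, b43c3c5, cf7669c, fcadd0b}.
Ancestors of b64f4d7: {320892f, b43c3c5, b64f4d7, c1a48d0, cf7669c, fcadd0b}.
Common ancestors: {320892f, b43c3c5, cf7669c, fcadd0b}.
Among these, fcadd0b is not an ancestor of any other common ancestor — it is the merge base.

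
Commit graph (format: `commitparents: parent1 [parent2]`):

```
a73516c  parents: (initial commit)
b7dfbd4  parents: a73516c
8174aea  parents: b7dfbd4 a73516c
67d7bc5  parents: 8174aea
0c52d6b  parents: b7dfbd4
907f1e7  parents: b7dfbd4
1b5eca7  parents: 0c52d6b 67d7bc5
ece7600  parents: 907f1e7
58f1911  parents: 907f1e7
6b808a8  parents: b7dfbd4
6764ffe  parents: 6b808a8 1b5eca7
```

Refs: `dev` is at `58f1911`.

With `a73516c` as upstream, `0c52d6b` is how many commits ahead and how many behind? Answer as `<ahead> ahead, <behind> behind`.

2 ahead, 0 behind

Reachable from 0c52d6b: {0c52d6b, a73516c, b7dfbd4}.
Reachable from a73516c: {a73516c}.
Only in 0c52d6b's history (ahead): {0c52d6b, b7dfbd4} — 2.
Only in a73516c's history (behind): {} — 0.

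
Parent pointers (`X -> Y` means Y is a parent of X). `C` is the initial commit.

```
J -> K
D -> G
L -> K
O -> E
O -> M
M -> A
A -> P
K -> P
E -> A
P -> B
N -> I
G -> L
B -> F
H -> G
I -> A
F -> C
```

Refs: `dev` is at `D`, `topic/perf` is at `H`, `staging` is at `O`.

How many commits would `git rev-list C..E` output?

Reachable from E: {A, B, C, E, F, P}.
Reachable from C: {C}.
In E's history but not C's: {A, B, E, F, P} — 5 commits.

5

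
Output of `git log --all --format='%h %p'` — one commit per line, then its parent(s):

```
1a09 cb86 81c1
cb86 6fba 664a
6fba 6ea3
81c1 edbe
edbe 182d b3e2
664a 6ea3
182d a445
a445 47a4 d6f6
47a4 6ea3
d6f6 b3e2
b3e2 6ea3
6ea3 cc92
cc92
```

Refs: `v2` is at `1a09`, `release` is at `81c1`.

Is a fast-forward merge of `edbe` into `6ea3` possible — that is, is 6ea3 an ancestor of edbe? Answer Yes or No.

A fast-forward from 6ea3 to edbe is possible iff 6ea3 is an ancestor of edbe.
Ancestors of edbe: {182d, 47a4, 6ea3, a445, b3e2, cc92, d6f6, edbe}.
6ea3 is among them, so fast-forward is possible.

Yes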